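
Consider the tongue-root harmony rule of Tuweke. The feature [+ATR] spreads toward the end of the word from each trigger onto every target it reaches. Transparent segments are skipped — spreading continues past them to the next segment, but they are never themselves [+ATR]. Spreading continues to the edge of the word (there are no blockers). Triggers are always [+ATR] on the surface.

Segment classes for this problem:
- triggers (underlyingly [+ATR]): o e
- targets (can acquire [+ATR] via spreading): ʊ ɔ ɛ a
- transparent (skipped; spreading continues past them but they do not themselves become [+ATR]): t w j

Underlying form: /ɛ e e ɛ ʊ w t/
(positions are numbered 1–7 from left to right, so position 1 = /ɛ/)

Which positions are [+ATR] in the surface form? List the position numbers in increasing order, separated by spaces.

From /e/ at 2 rightward: 3 /e/ is itself a trigger — this domain ends here.
From /e/ at 3 rightward: 4 /ɛ/ → [+ATR]; 5 /ʊ/ → [+ATR]; 6 /w/ transparent; 7 /t/ transparent; word edge.
Target with no active source: position 1 stays [-ATR].

2 3 4 5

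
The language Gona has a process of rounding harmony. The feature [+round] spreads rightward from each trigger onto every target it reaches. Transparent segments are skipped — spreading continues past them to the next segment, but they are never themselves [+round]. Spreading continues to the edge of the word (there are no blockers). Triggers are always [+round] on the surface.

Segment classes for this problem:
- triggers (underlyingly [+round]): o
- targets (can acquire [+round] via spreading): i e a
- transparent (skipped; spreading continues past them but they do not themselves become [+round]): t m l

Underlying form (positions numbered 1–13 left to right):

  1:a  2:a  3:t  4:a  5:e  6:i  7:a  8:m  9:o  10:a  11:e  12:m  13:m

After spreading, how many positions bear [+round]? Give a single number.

3

From /o/ at 9 rightward: 10 /a/ → [+round]; 11 /e/ → [+round]; 12 /m/ transparent; 13 /m/ transparent; word edge.
Targets with no active source: positions 1 2 4 5 6 7 stay [-round].
[+round] positions on the surface: 9 10 11.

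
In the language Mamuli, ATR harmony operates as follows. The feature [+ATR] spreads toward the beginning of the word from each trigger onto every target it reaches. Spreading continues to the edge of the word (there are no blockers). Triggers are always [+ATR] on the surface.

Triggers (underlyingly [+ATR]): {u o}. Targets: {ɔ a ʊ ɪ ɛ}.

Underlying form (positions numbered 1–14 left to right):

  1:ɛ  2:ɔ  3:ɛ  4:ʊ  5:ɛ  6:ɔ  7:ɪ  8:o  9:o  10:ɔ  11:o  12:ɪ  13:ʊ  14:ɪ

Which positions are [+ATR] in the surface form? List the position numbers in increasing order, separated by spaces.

1 2 3 4 5 6 7 8 9 10 11

From /o/ at 8 leftward: 7 /ɪ/ → [+ATR]; 6 /ɔ/ → [+ATR]; 5 /ɛ/ → [+ATR]; 4 /ʊ/ → [+ATR]; 3 /ɛ/ → [+ATR]; 2 /ɔ/ → [+ATR]; 1 /ɛ/ → [+ATR]; word edge.
From /o/ at 9 leftward: 8 /o/ is itself a trigger — this domain ends here.
From /o/ at 11 leftward: 10 /ɔ/ → [+ATR]; 9 /o/ is itself a trigger — this domain ends here.
Targets with no active source: positions 12 13 14 stay [-ATR].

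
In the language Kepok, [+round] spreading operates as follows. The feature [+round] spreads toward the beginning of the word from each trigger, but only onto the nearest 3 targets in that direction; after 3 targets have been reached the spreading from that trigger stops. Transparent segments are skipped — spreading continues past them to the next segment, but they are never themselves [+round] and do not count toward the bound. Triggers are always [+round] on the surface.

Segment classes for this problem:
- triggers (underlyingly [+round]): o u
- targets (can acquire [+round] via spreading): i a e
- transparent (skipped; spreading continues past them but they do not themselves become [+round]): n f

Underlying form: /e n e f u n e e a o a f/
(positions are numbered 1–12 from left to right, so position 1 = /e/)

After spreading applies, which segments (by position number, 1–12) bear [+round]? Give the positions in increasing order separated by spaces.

From /u/ at 5 leftward: 4 /f/ transparent; 3 /e/ → [+round]; 2 /n/ transparent; 1 /e/ → [+round]; word edge.
From /o/ at 10 leftward: 9 /a/ → [+round]; 8 /e/ → [+round]; 7 /e/ → [+round]; bound reached.
Target with no active source: position 11 stays [-round].

1 3 5 7 8 9 10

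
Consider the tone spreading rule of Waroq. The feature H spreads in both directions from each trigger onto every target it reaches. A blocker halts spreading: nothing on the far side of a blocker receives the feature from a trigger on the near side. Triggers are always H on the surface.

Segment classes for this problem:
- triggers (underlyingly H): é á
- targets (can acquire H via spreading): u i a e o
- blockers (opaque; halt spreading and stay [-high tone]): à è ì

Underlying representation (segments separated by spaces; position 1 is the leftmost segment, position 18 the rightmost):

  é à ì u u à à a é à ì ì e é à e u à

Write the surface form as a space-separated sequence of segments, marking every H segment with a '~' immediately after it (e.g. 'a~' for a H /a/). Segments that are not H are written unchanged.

é~ à ì u u à à a~ é~ à ì ì e~ é~ à e u à

From /é/ at 1 rightward: 2 /à/ blocks.
From /é/ at 1 leftward: word edge.
From /é/ at 9 rightward: 10 /à/ blocks.
From /é/ at 9 leftward: 8 /a/ → H; 7 /à/ blocks.
From /é/ at 14 rightward: 15 /à/ blocks.
From /é/ at 14 leftward: 13 /e/ → H; 12 /ì/ blocks.
Targets with no active source: positions 4 5 16 17 stay [-high tone].
H positions on the surface: 1 8 9 13 14.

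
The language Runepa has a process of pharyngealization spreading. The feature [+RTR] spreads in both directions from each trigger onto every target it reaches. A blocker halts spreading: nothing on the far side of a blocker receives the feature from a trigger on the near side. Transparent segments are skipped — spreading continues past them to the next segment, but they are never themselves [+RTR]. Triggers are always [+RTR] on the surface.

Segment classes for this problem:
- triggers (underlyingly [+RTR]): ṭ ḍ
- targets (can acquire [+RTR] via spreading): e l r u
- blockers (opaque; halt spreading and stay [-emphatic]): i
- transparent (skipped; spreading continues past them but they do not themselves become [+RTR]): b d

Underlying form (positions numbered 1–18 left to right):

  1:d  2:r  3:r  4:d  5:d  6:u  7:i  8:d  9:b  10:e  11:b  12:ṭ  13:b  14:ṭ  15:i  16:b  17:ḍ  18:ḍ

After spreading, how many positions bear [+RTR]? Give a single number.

5

From /ṭ/ at 12 rightward: 13 /b/ transparent; 14 /ṭ/ is itself a trigger — this domain ends here.
From /ṭ/ at 12 leftward: 11 /b/ transparent; 10 /e/ → [+RTR]; 9 /b/ transparent; 8 /d/ transparent; 7 /i/ blocks.
From /ṭ/ at 14 rightward: 15 /i/ blocks.
From /ṭ/ at 14 leftward: 13 /b/ transparent; 12 /ṭ/ is itself a trigger — this domain ends here.
From /ḍ/ at 17 rightward: 18 /ḍ/ is itself a trigger — this domain ends here.
From /ḍ/ at 17 leftward: 16 /b/ transparent; 15 /i/ blocks.
From /ḍ/ at 18 rightward: word edge.
From /ḍ/ at 18 leftward: 17 /ḍ/ is itself a trigger — this domain ends here.
Targets with no active source: positions 2 3 6 stay [-emphatic].
[+RTR] positions on the surface: 10 12 14 17 18.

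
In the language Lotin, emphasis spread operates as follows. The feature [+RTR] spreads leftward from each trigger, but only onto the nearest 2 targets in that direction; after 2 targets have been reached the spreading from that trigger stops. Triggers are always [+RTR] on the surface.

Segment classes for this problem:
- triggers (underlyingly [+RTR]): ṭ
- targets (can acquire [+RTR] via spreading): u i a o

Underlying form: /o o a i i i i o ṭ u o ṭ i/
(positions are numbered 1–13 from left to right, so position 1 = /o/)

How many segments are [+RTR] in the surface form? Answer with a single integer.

6

From /ṭ/ at 9 leftward: 8 /o/ → [+RTR]; 7 /i/ → [+RTR]; bound reached.
From /ṭ/ at 12 leftward: 11 /o/ → [+RTR]; 10 /u/ → [+RTR]; bound reached.
Targets with no active source: positions 1 2 3 4 5 6 13 stay [-emphatic].
[+RTR] positions on the surface: 7 8 9 10 11 12.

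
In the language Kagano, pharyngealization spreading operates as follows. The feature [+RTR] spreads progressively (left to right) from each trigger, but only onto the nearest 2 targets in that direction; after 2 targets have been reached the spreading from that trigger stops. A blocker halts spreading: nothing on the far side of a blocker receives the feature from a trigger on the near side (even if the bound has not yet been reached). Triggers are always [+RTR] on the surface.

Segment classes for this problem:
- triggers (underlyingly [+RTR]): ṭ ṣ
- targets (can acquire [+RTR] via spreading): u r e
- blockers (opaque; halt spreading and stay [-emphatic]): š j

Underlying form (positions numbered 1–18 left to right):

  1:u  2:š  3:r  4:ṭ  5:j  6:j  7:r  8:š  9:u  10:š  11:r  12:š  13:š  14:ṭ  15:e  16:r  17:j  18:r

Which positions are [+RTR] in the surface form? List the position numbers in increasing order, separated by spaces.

4 14 15 16

From /ṭ/ at 4 rightward: 5 /j/ blocks.
From /ṭ/ at 14 rightward: 15 /e/ → [+RTR]; 16 /r/ → [+RTR]; bound reached.
Targets with no active source: positions 1 3 7 9 11 18 stay [-emphatic].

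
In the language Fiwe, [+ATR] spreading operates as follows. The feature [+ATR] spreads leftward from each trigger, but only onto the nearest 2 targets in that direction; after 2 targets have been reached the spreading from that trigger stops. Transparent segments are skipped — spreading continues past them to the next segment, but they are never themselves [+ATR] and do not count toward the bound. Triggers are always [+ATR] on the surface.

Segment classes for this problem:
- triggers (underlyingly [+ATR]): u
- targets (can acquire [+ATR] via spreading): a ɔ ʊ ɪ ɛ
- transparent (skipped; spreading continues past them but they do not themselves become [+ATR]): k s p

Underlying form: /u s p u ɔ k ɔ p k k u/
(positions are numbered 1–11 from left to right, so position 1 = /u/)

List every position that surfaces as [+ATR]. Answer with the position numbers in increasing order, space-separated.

1 4 5 7 11

From /u/ at 1 leftward: word edge.
From /u/ at 4 leftward: 3 /p/ transparent; 2 /s/ transparent; 1 /u/ is itself a trigger — this domain ends here.
From /u/ at 11 leftward: 10 /k/ transparent; 9 /k/ transparent; 8 /p/ transparent; 7 /ɔ/ → [+ATR]; 6 /k/ transparent; 5 /ɔ/ → [+ATR]; bound reached.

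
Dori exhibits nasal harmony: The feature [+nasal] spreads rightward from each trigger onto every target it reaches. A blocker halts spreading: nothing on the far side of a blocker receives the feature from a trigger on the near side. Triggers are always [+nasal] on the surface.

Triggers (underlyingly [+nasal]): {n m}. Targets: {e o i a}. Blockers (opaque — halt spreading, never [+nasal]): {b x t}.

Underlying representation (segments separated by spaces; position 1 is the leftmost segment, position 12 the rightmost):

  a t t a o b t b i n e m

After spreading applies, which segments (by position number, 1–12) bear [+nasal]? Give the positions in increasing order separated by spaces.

10 11 12

From /n/ at 10 rightward: 11 /e/ → [+nasal]; 12 /m/ is itself a trigger — this domain ends here.
From /m/ at 12 rightward: word edge.
Targets with no active source: positions 1 4 5 9 stay [-nasal].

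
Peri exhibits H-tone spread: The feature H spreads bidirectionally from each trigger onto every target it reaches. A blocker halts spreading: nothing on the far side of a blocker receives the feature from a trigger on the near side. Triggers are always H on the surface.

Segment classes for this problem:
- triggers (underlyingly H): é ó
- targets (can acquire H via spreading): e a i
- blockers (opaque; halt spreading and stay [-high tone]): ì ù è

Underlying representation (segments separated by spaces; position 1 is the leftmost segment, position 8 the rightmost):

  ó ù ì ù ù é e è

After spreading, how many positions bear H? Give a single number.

3

From /ó/ at 1 rightward: 2 /ù/ blocks.
From /ó/ at 1 leftward: word edge.
From /é/ at 6 rightward: 7 /e/ → H; 8 /è/ blocks.
From /é/ at 6 leftward: 5 /ù/ blocks.
H positions on the surface: 1 6 7.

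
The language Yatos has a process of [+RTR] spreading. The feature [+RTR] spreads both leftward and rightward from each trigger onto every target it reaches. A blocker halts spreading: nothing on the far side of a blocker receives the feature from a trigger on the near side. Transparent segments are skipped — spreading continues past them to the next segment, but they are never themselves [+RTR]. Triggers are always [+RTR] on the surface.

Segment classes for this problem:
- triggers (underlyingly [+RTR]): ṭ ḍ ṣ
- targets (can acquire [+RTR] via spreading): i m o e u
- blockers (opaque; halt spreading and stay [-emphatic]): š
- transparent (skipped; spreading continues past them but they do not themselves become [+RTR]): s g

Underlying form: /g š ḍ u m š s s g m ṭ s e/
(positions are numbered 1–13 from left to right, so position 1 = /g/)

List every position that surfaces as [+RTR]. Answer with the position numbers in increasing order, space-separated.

3 4 5 10 11 13

From /ḍ/ at 3 rightward: 4 /u/ → [+RTR]; 5 /m/ → [+RTR]; 6 /š/ blocks.
From /ḍ/ at 3 leftward: 2 /š/ blocks.
From /ṭ/ at 11 rightward: 12 /s/ transparent; 13 /e/ → [+RTR]; word edge.
From /ṭ/ at 11 leftward: 10 /m/ → [+RTR]; 9 /g/ transparent; 8 /s/ transparent; 7 /s/ transparent; 6 /š/ blocks.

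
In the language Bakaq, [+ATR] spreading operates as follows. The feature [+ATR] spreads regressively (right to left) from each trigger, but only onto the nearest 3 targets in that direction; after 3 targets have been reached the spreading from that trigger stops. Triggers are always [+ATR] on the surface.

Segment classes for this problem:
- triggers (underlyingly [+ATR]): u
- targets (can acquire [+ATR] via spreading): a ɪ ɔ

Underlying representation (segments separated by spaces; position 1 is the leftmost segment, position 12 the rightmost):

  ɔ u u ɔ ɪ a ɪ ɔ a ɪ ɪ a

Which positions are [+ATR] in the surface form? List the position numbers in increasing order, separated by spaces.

From /u/ at 2 leftward: 1 /ɔ/ → [+ATR]; word edge.
From /u/ at 3 leftward: 2 /u/ is itself a trigger — this domain ends here.
Targets with no active source: positions 4 5 6 7 8 9 10 11 12 stay [-ATR].

1 2 3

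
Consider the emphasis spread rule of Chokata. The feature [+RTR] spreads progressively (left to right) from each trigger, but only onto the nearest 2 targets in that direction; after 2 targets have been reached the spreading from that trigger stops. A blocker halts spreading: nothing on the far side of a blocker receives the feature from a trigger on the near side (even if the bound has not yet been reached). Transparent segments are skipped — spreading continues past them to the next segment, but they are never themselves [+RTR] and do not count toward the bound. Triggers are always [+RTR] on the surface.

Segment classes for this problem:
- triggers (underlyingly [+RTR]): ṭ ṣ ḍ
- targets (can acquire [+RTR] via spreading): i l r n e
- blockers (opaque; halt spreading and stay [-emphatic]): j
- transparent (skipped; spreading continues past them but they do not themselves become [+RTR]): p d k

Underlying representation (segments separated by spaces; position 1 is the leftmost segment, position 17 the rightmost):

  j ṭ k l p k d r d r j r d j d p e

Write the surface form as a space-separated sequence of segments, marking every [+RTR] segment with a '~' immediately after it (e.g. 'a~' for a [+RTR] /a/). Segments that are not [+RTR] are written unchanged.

From /ṭ/ at 2 rightward: 3 /k/ transparent; 4 /l/ → [+RTR]; 5 /p/ transparent; 6 /k/ transparent; 7 /d/ transparent; 8 /r/ → [+RTR]; bound reached.
Targets with no active source: positions 10 12 17 stay [-emphatic].
[+RTR] positions on the surface: 2 4 8.

j ṭ~ k l~ p k d r~ d r j r d j d p e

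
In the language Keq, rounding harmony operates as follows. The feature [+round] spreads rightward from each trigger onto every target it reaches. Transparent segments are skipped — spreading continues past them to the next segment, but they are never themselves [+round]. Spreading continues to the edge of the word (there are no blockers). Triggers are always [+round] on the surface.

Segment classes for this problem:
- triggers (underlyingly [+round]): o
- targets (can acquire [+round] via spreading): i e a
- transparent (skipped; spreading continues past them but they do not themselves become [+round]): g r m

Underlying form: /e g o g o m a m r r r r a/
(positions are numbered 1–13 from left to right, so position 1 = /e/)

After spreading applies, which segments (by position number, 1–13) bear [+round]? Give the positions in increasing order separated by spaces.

From /o/ at 3 rightward: 4 /g/ transparent; 5 /o/ is itself a trigger — this domain ends here.
From /o/ at 5 rightward: 6 /m/ transparent; 7 /a/ → [+round]; 8 /m/ transparent; 9 /r/ transparent; 10 /r/ transparent; 11 /r/ transparent; 12 /r/ transparent; 13 /a/ → [+round]; word edge.
Target with no active source: position 1 stays [-round].

3 5 7 13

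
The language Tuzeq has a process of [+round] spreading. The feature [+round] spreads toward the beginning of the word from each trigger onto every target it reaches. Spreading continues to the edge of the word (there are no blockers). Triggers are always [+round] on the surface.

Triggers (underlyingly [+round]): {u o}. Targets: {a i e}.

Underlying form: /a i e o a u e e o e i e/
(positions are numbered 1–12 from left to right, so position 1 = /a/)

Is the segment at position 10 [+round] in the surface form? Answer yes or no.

From /o/ at 4 leftward: 3 /e/ → [+round]; 2 /i/ → [+round]; 1 /a/ → [+round]; word edge.
From /u/ at 6 leftward: 5 /a/ → [+round]; 4 /o/ is itself a trigger — this domain ends here.
From /o/ at 9 leftward: 8 /e/ → [+round]; 7 /e/ → [+round]; 6 /u/ is itself a trigger — this domain ends here.
Targets with no active source: positions 10 11 12 stay [-round].
[+round] positions on the surface: 1 2 3 4 5 6 7 8 9.

no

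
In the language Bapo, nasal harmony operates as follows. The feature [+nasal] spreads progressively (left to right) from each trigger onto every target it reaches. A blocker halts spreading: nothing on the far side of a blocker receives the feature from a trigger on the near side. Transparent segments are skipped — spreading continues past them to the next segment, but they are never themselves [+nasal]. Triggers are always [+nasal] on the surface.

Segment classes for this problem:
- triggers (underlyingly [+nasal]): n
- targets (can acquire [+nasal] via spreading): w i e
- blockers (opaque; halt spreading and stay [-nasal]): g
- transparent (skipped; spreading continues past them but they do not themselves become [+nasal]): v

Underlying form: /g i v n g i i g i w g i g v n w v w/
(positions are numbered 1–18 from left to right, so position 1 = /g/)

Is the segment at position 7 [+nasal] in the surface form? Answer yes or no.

no

From /n/ at 4 rightward: 5 /g/ blocks.
From /n/ at 15 rightward: 16 /w/ → [+nasal]; 17 /v/ transparent; 18 /w/ → [+nasal]; word edge.
Targets with no active source: positions 2 6 7 9 10 12 stay [-nasal].
[+nasal] positions on the surface: 4 15 16 18.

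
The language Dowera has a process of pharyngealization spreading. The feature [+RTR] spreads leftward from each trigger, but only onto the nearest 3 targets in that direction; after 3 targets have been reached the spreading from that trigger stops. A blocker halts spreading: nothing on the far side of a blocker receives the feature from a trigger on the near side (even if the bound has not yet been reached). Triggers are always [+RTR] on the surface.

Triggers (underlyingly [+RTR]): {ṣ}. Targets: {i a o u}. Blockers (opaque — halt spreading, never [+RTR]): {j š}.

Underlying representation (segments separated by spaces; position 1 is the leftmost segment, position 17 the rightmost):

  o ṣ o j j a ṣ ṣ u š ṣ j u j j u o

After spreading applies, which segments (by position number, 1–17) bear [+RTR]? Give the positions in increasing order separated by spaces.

From /ṣ/ at 2 leftward: 1 /o/ → [+RTR]; word edge.
From /ṣ/ at 7 leftward: 6 /a/ → [+RTR]; 5 /j/ blocks.
From /ṣ/ at 8 leftward: 7 /ṣ/ is itself a trigger — this domain ends here.
From /ṣ/ at 11 leftward: 10 /š/ blocks.
Targets with no active source: positions 3 9 13 16 17 stay [-emphatic].

1 2 6 7 8 11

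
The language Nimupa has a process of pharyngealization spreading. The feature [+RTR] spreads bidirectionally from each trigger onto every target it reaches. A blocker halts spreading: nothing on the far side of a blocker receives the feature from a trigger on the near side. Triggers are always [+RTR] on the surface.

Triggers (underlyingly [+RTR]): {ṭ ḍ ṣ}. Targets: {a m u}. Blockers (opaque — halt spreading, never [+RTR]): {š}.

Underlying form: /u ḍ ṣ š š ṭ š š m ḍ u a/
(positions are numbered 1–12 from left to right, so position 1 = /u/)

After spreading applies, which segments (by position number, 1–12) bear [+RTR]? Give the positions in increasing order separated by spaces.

1 2 3 6 9 10 11 12

From /ḍ/ at 2 rightward: 3 /ṣ/ is itself a trigger — this domain ends here.
From /ḍ/ at 2 leftward: 1 /u/ → [+RTR]; word edge.
From /ṣ/ at 3 rightward: 4 /š/ blocks.
From /ṣ/ at 3 leftward: 2 /ḍ/ is itself a trigger — this domain ends here.
From /ṭ/ at 6 rightward: 7 /š/ blocks.
From /ṭ/ at 6 leftward: 5 /š/ blocks.
From /ḍ/ at 10 rightward: 11 /u/ → [+RTR]; 12 /a/ → [+RTR]; word edge.
From /ḍ/ at 10 leftward: 9 /m/ → [+RTR]; 8 /š/ blocks.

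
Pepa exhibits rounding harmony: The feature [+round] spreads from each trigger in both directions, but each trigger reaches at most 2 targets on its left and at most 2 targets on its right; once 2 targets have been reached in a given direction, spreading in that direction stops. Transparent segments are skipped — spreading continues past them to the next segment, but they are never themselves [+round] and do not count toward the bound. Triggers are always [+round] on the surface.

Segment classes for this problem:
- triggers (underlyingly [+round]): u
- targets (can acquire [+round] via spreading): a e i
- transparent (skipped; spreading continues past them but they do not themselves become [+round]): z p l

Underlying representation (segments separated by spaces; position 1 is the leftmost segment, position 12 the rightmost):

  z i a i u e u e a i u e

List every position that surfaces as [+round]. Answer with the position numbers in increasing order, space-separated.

3 4 5 6 7 8 9 10 11 12

From /u/ at 5 rightward: 6 /e/ → [+round]; 7 /u/ is itself a trigger — this domain ends here.
From /u/ at 5 leftward: 4 /i/ → [+round]; 3 /a/ → [+round]; bound reached.
From /u/ at 7 rightward: 8 /e/ → [+round]; 9 /a/ → [+round]; bound reached.
From /u/ at 7 leftward: 6 /e/ → [+round]; 5 /u/ is itself a trigger — this domain ends here.
From /u/ at 11 rightward: 12 /e/ → [+round]; word edge.
From /u/ at 11 leftward: 10 /i/ → [+round]; 9 /a/ → [+round]; bound reached.
Target with no active source: position 2 stays [-round].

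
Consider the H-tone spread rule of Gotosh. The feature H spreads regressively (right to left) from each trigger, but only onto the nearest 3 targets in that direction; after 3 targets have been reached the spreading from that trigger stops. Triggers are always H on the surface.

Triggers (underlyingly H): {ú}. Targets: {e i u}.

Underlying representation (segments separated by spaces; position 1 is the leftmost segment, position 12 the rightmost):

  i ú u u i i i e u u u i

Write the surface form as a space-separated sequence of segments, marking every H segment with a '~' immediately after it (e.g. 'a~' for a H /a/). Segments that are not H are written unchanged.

i~ ú~ u u i i i e u u u i

From /ú/ at 2 leftward: 1 /i/ → H; word edge.
Targets with no active source: positions 3 4 5 6 7 8 9 10 11 12 stay [-high tone].
H positions on the surface: 1 2.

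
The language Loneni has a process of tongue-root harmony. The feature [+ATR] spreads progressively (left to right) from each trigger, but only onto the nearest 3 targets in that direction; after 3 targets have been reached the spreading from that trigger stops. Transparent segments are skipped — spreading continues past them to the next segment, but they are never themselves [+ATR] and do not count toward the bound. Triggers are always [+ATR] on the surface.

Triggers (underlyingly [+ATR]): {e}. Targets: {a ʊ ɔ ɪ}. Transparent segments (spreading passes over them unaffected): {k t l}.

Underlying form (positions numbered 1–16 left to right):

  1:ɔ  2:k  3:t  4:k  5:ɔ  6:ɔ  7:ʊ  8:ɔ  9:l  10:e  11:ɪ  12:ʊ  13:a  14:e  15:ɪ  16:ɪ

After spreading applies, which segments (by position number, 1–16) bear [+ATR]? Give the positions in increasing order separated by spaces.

10 11 12 13 14 15 16

From /e/ at 10 rightward: 11 /ɪ/ → [+ATR]; 12 /ʊ/ → [+ATR]; 13 /a/ → [+ATR]; bound reached.
From /e/ at 14 rightward: 15 /ɪ/ → [+ATR]; 16 /ɪ/ → [+ATR]; word edge.
Targets with no active source: positions 1 5 6 7 8 stay [-ATR].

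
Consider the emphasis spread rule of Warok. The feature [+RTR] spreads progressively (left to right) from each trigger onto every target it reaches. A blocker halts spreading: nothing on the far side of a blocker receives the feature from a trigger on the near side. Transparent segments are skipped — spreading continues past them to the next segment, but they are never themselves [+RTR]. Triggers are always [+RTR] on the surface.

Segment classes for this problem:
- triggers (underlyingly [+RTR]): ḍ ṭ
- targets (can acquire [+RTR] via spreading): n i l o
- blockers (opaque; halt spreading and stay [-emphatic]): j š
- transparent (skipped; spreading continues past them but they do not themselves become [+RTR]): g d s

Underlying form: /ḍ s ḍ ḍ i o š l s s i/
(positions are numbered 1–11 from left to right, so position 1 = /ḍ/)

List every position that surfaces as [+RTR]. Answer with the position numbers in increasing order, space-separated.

From /ḍ/ at 1 rightward: 2 /s/ transparent; 3 /ḍ/ is itself a trigger — this domain ends here.
From /ḍ/ at 3 rightward: 4 /ḍ/ is itself a trigger — this domain ends here.
From /ḍ/ at 4 rightward: 5 /i/ → [+RTR]; 6 /o/ → [+RTR]; 7 /š/ blocks.
Targets with no active source: positions 8 11 stay [-emphatic].

1 3 4 5 6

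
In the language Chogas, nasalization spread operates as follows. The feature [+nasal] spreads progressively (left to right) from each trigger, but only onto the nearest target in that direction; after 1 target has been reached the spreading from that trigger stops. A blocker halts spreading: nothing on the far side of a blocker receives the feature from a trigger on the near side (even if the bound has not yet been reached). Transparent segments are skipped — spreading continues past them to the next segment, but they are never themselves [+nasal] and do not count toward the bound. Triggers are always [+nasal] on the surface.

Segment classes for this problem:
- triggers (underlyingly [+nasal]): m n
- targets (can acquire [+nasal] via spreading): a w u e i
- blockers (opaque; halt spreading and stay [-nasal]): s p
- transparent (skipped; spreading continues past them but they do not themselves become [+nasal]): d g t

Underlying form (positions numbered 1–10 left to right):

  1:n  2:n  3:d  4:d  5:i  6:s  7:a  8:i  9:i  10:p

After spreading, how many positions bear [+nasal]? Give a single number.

From /n/ at 1 rightward: 2 /n/ is itself a trigger — this domain ends here.
From /n/ at 2 rightward: 3 /d/ transparent; 4 /d/ transparent; 5 /i/ → [+nasal]; bound reached.
Targets with no active source: positions 7 8 9 stay [-nasal].
[+nasal] positions on the surface: 1 2 5.

3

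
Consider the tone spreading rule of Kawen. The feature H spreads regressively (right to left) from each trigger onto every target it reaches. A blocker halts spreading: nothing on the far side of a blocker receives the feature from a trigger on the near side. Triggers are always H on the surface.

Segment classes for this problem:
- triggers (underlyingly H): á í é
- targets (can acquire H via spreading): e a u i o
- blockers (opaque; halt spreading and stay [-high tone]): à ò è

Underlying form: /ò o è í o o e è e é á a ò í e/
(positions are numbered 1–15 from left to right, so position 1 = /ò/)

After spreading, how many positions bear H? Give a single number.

5

From /í/ at 4 leftward: 3 /è/ blocks.
From /é/ at 10 leftward: 9 /e/ → H; 8 /è/ blocks.
From /á/ at 11 leftward: 10 /é/ is itself a trigger — this domain ends here.
From /í/ at 14 leftward: 13 /ò/ blocks.
Targets with no active source: positions 2 5 6 7 12 15 stay [-high tone].
H positions on the surface: 4 9 10 11 14.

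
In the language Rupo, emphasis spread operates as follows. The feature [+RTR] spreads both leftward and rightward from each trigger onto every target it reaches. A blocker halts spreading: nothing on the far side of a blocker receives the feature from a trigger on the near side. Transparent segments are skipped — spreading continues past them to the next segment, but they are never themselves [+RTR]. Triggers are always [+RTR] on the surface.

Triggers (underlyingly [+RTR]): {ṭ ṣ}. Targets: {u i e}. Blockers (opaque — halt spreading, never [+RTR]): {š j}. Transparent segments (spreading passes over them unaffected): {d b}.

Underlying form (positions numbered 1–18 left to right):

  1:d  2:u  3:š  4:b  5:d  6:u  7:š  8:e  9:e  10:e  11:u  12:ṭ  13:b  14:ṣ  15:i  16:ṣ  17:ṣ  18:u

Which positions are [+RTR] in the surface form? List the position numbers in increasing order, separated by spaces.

From /ṭ/ at 12 rightward: 13 /b/ transparent; 14 /ṣ/ is itself a trigger — this domain ends here.
From /ṭ/ at 12 leftward: 11 /u/ → [+RTR]; 10 /e/ → [+RTR]; 9 /e/ → [+RTR]; 8 /e/ → [+RTR]; 7 /š/ blocks.
From /ṣ/ at 14 rightward: 15 /i/ → [+RTR]; 16 /ṣ/ is itself a trigger — this domain ends here.
From /ṣ/ at 14 leftward: 13 /b/ transparent; 12 /ṭ/ is itself a trigger — this domain ends here.
From /ṣ/ at 16 rightward: 17 /ṣ/ is itself a trigger — this domain ends here.
From /ṣ/ at 16 leftward: 15 /i/ → [+RTR]; 14 /ṣ/ is itself a trigger — this domain ends here.
From /ṣ/ at 17 rightward: 18 /u/ → [+RTR]; word edge.
From /ṣ/ at 17 leftward: 16 /ṣ/ is itself a trigger — this domain ends here.
Targets with no active source: positions 2 6 stay [-emphatic].

8 9 10 11 12 14 15 16 17 18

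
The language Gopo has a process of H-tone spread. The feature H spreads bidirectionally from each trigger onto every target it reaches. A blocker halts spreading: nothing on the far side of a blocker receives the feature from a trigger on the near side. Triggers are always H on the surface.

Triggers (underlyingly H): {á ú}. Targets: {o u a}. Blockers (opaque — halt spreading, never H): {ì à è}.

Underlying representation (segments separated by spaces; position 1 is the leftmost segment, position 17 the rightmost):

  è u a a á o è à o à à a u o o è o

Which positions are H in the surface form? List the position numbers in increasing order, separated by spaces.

From /á/ at 5 rightward: 6 /o/ → H; 7 /è/ blocks.
From /á/ at 5 leftward: 4 /a/ → H; 3 /a/ → H; 2 /u/ → H; 1 /è/ blocks.
Targets with no active source: positions 9 12 13 14 15 17 stay [-high tone].

2 3 4 5 6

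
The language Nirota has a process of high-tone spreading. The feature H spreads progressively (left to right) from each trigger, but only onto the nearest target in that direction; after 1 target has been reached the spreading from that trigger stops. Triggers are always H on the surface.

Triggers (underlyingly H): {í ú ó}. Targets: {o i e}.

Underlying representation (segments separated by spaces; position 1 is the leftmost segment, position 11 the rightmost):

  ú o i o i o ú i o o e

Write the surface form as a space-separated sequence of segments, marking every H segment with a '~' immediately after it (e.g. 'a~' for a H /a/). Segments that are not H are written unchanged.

From /ú/ at 1 rightward: 2 /o/ → H; bound reached.
From /ú/ at 7 rightward: 8 /i/ → H; bound reached.
Targets with no active source: positions 3 4 5 6 9 10 11 stay [-high tone].
H positions on the surface: 1 2 7 8.

ú~ o~ i o i o ú~ i~ o o e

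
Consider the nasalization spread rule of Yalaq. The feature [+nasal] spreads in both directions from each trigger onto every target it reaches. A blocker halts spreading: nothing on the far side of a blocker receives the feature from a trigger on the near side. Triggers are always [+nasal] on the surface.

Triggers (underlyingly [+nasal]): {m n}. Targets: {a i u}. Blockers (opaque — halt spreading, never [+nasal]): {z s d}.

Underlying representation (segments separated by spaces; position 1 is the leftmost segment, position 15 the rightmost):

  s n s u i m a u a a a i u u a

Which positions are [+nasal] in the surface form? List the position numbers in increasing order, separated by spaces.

2 4 5 6 7 8 9 10 11 12 13 14 15

From /n/ at 2 rightward: 3 /s/ blocks.
From /n/ at 2 leftward: 1 /s/ blocks.
From /m/ at 6 rightward: 7 /a/ → [+nasal]; 8 /u/ → [+nasal]; 9 /a/ → [+nasal]; 10 /a/ → [+nasal]; 11 /a/ → [+nasal]; 12 /i/ → [+nasal]; 13 /u/ → [+nasal]; 14 /u/ → [+nasal]; 15 /a/ → [+nasal]; word edge.
From /m/ at 6 leftward: 5 /i/ → [+nasal]; 4 /u/ → [+nasal]; 3 /s/ blocks.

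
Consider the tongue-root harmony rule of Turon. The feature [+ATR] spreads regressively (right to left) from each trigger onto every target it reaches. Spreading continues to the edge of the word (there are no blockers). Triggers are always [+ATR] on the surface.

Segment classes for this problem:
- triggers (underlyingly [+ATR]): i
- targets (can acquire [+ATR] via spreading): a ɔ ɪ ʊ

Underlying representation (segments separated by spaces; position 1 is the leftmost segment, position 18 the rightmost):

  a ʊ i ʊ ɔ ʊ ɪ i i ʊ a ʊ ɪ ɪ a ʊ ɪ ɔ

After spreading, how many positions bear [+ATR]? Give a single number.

From /i/ at 3 leftward: 2 /ʊ/ → [+ATR]; 1 /a/ → [+ATR]; word edge.
From /i/ at 8 leftward: 7 /ɪ/ → [+ATR]; 6 /ʊ/ → [+ATR]; 5 /ɔ/ → [+ATR]; 4 /ʊ/ → [+ATR]; 3 /i/ is itself a trigger — this domain ends here.
From /i/ at 9 leftward: 8 /i/ is itself a trigger — this domain ends here.
Targets with no active source: positions 10 11 12 13 14 15 16 17 18 stay [-ATR].
[+ATR] positions on the surface: 1 2 3 4 5 6 7 8 9.

9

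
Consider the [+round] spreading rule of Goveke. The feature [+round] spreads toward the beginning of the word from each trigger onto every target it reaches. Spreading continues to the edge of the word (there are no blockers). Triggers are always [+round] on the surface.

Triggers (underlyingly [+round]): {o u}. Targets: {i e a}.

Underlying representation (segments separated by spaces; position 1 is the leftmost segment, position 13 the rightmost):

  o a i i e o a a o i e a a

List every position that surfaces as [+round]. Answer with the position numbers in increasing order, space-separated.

1 2 3 4 5 6 7 8 9

From /o/ at 1 leftward: word edge.
From /o/ at 6 leftward: 5 /e/ → [+round]; 4 /i/ → [+round]; 3 /i/ → [+round]; 2 /a/ → [+round]; 1 /o/ is itself a trigger — this domain ends here.
From /o/ at 9 leftward: 8 /a/ → [+round]; 7 /a/ → [+round]; 6 /o/ is itself a trigger — this domain ends here.
Targets with no active source: positions 10 11 12 13 stay [-round].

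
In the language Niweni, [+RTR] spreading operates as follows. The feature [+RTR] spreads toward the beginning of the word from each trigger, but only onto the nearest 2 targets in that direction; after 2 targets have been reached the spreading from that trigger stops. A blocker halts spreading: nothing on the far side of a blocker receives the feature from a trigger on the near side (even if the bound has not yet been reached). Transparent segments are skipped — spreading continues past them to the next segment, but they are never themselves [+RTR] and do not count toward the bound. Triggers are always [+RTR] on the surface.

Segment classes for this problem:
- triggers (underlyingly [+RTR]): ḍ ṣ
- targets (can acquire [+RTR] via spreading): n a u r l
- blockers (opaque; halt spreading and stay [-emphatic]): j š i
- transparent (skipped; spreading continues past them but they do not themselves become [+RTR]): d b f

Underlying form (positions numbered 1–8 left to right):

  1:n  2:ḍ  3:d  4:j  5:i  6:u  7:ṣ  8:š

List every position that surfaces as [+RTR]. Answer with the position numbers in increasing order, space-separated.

From /ḍ/ at 2 leftward: 1 /n/ → [+RTR]; word edge.
From /ṣ/ at 7 leftward: 6 /u/ → [+RTR]; 5 /i/ blocks.

1 2 6 7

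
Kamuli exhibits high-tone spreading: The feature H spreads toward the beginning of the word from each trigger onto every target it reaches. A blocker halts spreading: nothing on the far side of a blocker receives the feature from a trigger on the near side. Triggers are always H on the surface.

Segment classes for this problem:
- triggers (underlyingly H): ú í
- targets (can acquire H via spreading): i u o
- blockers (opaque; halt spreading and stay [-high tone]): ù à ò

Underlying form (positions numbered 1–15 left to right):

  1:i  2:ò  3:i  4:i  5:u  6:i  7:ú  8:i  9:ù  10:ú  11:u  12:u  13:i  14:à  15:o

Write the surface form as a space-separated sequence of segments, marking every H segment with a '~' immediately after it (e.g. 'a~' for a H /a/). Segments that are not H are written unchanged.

From /ú/ at 7 leftward: 6 /i/ → H; 5 /u/ → H; 4 /i/ → H; 3 /i/ → H; 2 /ò/ blocks.
From /ú/ at 10 leftward: 9 /ù/ blocks.
Targets with no active source: positions 1 8 11 12 13 15 stay [-high tone].
H positions on the surface: 3 4 5 6 7 10.

i ò i~ i~ u~ i~ ú~ i ù ú~ u u i à o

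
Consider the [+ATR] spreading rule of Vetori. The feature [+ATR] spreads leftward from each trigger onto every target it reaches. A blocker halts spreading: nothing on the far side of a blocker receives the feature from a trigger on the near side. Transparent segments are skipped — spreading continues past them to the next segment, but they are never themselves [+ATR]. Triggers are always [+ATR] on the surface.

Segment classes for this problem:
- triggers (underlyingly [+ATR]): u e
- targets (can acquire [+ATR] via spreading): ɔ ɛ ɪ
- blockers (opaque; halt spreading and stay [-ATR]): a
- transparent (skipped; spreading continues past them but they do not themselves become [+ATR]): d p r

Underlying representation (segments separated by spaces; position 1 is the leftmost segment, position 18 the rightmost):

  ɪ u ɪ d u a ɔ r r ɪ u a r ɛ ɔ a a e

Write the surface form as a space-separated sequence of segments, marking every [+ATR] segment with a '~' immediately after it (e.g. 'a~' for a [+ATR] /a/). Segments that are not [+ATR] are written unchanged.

ɪ~ u~ ɪ~ d u~ a ɔ~ r r ɪ~ u~ a r ɛ ɔ a a e~

From /u/ at 2 leftward: 1 /ɪ/ → [+ATR]; word edge.
From /u/ at 5 leftward: 4 /d/ transparent; 3 /ɪ/ → [+ATR]; 2 /u/ is itself a trigger — this domain ends here.
From /u/ at 11 leftward: 10 /ɪ/ → [+ATR]; 9 /r/ transparent; 8 /r/ transparent; 7 /ɔ/ → [+ATR]; 6 /a/ blocks.
From /e/ at 18 leftward: 17 /a/ blocks.
Targets with no active source: positions 14 15 stay [-ATR].
[+ATR] positions on the surface: 1 2 3 5 7 10 11 18.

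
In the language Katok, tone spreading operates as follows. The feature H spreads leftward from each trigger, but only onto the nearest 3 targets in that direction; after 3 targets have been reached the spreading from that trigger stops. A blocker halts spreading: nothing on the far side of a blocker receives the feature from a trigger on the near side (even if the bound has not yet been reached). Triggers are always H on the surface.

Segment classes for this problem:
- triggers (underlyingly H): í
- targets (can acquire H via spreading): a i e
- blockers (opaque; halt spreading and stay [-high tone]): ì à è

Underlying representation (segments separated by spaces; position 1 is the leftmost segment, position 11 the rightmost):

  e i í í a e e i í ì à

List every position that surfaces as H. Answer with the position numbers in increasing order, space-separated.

From /í/ at 3 leftward: 2 /i/ → H; 1 /e/ → H; word edge.
From /í/ at 4 leftward: 3 /í/ is itself a trigger — this domain ends here.
From /í/ at 9 leftward: 8 /i/ → H; 7 /e/ → H; 6 /e/ → H; bound reached.
Target with no active source: position 5 stays [-high tone].

1 2 3 4 6 7 8 9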